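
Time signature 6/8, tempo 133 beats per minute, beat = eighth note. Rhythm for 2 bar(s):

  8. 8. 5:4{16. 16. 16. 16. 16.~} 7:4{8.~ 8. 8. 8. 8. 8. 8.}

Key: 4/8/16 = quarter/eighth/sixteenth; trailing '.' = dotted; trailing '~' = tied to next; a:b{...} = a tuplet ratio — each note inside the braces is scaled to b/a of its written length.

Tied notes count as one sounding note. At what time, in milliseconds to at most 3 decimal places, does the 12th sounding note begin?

note 12 onset = 78/7b = 5026.853ms

1. 0.0ms @ 0 + 676.692ms (3/2)
2. 676.692ms @ 3/2 + 676.692ms (3/2)
3. 1353.383ms @ 3 + 270.677ms (3/5)
4. 1624.06ms @ 18/5 + 270.677ms (3/5)
5. 1894.737ms @ 21/5 + 270.677ms (3/5)
6. 2165.414ms @ 24/5 + 270.677ms (3/5)
7. 2436.09ms @ 27/5 + 1044.039ms (81/35)
8. 3480.129ms @ 54/7 + 386.681ms (6/7)
9. 3866.81ms @ 60/7 + 386.681ms (6/7)
10. 4253.491ms @ 66/7 + 386.681ms (6/7)
11. 4640.172ms @ 72/7 + 386.681ms (6/7)
12. 5026.853ms @ 78/7 + 386.681ms (6/7)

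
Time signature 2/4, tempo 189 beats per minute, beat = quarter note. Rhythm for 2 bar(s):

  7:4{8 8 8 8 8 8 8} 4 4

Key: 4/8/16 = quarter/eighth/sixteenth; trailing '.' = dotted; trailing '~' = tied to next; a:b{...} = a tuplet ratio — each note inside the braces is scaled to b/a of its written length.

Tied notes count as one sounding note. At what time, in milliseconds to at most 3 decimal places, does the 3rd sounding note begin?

1. 0.0ms @ 0 + 90.703ms (2/7)
2. 90.703ms @ 2/7 + 90.703ms (2/7)
3. 181.406ms @ 4/7 + 90.703ms (2/7)
4. 272.109ms @ 6/7 + 90.703ms (2/7)
5. 362.812ms @ 8/7 + 90.703ms (2/7)
6. 453.515ms @ 10/7 + 90.703ms (2/7)
7. 544.218ms @ 12/7 + 90.703ms (2/7)
8. 634.921ms @ 2 + 317.46ms (1)
9. 952.381ms @ 3 + 317.46ms (1)

note 3 onset = 4/7b = 181.406ms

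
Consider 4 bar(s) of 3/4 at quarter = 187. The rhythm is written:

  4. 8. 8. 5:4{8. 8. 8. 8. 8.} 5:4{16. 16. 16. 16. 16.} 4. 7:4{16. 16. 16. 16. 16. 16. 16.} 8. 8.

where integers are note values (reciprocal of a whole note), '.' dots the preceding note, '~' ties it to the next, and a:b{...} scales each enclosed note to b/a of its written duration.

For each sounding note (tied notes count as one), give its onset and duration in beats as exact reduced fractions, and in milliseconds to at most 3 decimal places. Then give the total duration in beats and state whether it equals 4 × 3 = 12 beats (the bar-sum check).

1) 0.0ms=0b +481.283ms=3/2b
2) 481.283ms=3/2b +240.642ms=3/4b
3) 721.925ms=9/4b +240.642ms=3/4b
4) 962.567ms=3b +192.513ms=3/5b
5) 1155.08ms=18/5b +192.513ms=3/5b
6) 1347.594ms=21/5b +192.513ms=3/5b
7) 1540.107ms=24/5b +192.513ms=3/5b
8) 1732.62ms=27/5b +192.513ms=3/5b
9) 1925.134ms=6b +96.257ms=3/10b
10) 2021.39ms=63/10b +96.257ms=3/10b
11) 2117.647ms=33/5b +96.257ms=3/10b
12) 2213.904ms=69/10b +96.257ms=3/10b
13) 2310.16ms=36/5b +96.257ms=3/10b
14) 2406.417ms=15/2b +481.283ms=3/2b
15) 2887.701ms=9b +68.755ms=3/14b
16) 2956.455ms=129/14b +68.755ms=3/14b
17) 3025.21ms=66/7b +68.755ms=3/14b
18) 3093.965ms=135/14b +68.755ms=3/14b
19) 3162.72ms=69/7b +68.755ms=3/14b
20) 3231.474ms=141/14b +68.755ms=3/14b
21) 3300.229ms=72/7b +68.755ms=3/14b
22) 3368.984ms=21/2b +240.642ms=3/4b
23) 3609.626ms=45/4b +240.642ms=3/4b
Σ=12b of 12 (187bpm 3/4) — PASS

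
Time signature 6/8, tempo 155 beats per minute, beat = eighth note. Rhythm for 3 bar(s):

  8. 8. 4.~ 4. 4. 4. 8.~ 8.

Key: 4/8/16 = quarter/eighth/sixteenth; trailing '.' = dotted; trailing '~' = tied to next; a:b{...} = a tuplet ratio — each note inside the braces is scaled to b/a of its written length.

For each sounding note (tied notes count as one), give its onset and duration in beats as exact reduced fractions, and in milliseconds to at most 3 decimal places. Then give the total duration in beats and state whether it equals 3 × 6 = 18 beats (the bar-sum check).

1) 0.0ms=0b +580.645ms=3/2b
2) 580.645ms=3/2b +580.645ms=3/2b
3) 1161.29ms=3b +2322.581ms=6b
4) 3483.871ms=9b +1161.29ms=3b
5) 4645.161ms=12b +1161.29ms=3b
6) 5806.452ms=15b +1161.29ms=3b
Σ=18b of 18 (155bpm 6/8) — PASS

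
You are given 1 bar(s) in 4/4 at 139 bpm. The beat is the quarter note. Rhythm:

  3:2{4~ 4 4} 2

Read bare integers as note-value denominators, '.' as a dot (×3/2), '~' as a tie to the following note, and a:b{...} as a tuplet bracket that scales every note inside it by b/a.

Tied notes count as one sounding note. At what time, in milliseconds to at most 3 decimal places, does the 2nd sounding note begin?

note 2 onset = 4/3b = 575.54ms

1. 0.0ms @ 0 + 575.54ms (4/3)
2. 575.54ms @ 4/3 + 287.77ms (2/3)
3. 863.309ms @ 2 + 863.309ms (2)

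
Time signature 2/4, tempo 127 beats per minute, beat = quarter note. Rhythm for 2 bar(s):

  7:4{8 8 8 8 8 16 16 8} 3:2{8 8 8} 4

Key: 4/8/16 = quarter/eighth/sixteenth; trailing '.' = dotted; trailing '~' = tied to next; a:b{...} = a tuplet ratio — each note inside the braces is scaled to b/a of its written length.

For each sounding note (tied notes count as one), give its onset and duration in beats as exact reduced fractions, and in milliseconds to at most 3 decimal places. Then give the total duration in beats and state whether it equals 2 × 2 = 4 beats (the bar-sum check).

1) 0.0ms=0b +134.983ms=2/7b
2) 134.983ms=2/7b +134.983ms=2/7b
3) 269.966ms=4/7b +134.983ms=2/7b
4) 404.949ms=6/7b +134.983ms=2/7b
5) 539.933ms=8/7b +134.983ms=2/7b
6) 674.916ms=10/7b +67.492ms=1/7b
7) 742.407ms=11/7b +67.492ms=1/7b
8) 809.899ms=12/7b +134.983ms=2/7b
9) 944.882ms=2b +157.48ms=1/3b
10) 1102.362ms=7/3b +157.48ms=1/3b
11) 1259.843ms=8/3b +157.48ms=1/3b
12) 1417.323ms=3b +472.441ms=1b
Σ=4b of 4 (127bpm 2/4) — PASS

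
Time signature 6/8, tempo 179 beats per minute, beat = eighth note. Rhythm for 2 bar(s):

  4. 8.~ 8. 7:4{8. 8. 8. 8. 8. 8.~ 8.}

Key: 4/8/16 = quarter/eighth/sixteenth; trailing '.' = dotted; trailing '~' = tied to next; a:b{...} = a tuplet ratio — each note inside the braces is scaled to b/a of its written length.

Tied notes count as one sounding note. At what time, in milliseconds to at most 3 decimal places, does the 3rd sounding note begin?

note 3 onset = 6b = 2011.173ms

1. 0.0ms @ 0 + 1005.587ms (3)
2. 1005.587ms @ 3 + 1005.587ms (3)
3. 2011.173ms @ 6 + 287.31ms (6/7)
4. 2298.484ms @ 48/7 + 287.31ms (6/7)
5. 2585.794ms @ 54/7 + 287.31ms (6/7)
6. 2873.105ms @ 60/7 + 287.31ms (6/7)
7. 3160.415ms @ 66/7 + 287.31ms (6/7)
8. 3447.725ms @ 72/7 + 574.621ms (12/7)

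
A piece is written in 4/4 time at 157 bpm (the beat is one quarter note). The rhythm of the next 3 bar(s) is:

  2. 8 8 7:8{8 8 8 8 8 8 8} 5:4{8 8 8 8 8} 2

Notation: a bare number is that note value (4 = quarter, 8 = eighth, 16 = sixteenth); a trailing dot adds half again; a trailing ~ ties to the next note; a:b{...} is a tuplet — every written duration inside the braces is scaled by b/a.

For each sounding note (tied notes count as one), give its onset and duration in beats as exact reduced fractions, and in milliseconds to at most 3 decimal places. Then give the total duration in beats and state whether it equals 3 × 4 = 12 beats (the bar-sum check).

1) 0.0ms=0b +1146.497ms=3b
2) 1146.497ms=3b +191.083ms=1/2b
3) 1337.58ms=7/2b +191.083ms=1/2b
4) 1528.662ms=4b +218.38ms=4/7b
5) 1747.043ms=32/7b +218.38ms=4/7b
6) 1965.423ms=36/7b +218.38ms=4/7b
7) 2183.803ms=40/7b +218.38ms=4/7b
8) 2402.184ms=44/7b +218.38ms=4/7b
9) 2620.564ms=48/7b +218.38ms=4/7b
10) 2838.944ms=52/7b +218.38ms=4/7b
11) 3057.325ms=8b +152.866ms=2/5b
12) 3210.191ms=42/5b +152.866ms=2/5b
13) 3363.057ms=44/5b +152.866ms=2/5b
14) 3515.924ms=46/5b +152.866ms=2/5b
15) 3668.79ms=48/5b +152.866ms=2/5b
16) 3821.656ms=10b +764.331ms=2b
Σ=12b of 12 (157bpm 4/4) — PASS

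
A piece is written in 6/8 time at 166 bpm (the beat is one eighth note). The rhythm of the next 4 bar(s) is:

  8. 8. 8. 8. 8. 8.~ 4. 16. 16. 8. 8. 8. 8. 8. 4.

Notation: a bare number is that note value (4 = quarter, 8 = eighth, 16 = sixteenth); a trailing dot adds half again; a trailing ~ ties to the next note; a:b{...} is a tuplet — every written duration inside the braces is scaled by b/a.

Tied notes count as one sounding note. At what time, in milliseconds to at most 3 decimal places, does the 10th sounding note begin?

1. 0.0ms @ 0 + 542.169ms (3/2)
2. 542.169ms @ 3/2 + 542.169ms (3/2)
3. 1084.337ms @ 3 + 542.169ms (3/2)
4. 1626.506ms @ 9/2 + 542.169ms (3/2)
5. 2168.675ms @ 6 + 542.169ms (3/2)
6. 2710.843ms @ 15/2 + 1626.506ms (9/2)
7. 4337.349ms @ 12 + 271.084ms (3/4)
8. 4608.434ms @ 51/4 + 271.084ms (3/4)
9. 4879.518ms @ 27/2 + 542.169ms (3/2)
10. 5421.687ms @ 15 + 542.169ms (3/2)
11. 5963.855ms @ 33/2 + 542.169ms (3/2)
12. 6506.024ms @ 18 + 542.169ms (3/2)
13. 7048.193ms @ 39/2 + 542.169ms (3/2)
14. 7590.361ms @ 21 + 1084.337ms (3)

note 10 onset = 15b = 5421.687ms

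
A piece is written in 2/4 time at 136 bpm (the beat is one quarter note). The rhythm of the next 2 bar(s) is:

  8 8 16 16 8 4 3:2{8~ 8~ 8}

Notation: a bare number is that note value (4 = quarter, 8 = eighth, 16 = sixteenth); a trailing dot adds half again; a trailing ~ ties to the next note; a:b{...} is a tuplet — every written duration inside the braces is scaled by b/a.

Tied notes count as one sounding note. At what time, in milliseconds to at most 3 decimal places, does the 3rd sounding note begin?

1. 0.0ms @ 0 + 220.588ms (1/2)
2. 220.588ms @ 1/2 + 220.588ms (1/2)
3. 441.176ms @ 1 + 110.294ms (1/4)
4. 551.471ms @ 5/4 + 110.294ms (1/4)
5. 661.765ms @ 3/2 + 220.588ms (1/2)
6. 882.353ms @ 2 + 441.176ms (1)
7. 1323.529ms @ 3 + 441.176ms (1)

note 3 onset = 1b = 441.176ms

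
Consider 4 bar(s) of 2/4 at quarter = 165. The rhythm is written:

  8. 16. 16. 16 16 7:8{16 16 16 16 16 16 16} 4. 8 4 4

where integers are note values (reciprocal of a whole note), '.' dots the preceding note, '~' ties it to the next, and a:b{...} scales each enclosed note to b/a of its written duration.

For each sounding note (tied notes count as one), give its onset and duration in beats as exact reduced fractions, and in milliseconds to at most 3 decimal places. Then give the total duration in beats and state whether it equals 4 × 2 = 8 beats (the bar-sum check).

1) 0.0ms=0b +272.727ms=3/4b
2) 272.727ms=3/4b +136.364ms=3/8b
3) 409.091ms=9/8b +136.364ms=3/8b
4) 545.455ms=3/2b +90.909ms=1/4b
5) 636.364ms=7/4b +90.909ms=1/4b
6) 727.273ms=2b +103.896ms=2/7b
7) 831.169ms=16/7b +103.896ms=2/7b
8) 935.065ms=18/7b +103.896ms=2/7b
9) 1038.961ms=20/7b +103.896ms=2/7b
10) 1142.857ms=22/7b +103.896ms=2/7b
11) 1246.753ms=24/7b +103.896ms=2/7b
12) 1350.649ms=26/7b +103.896ms=2/7b
13) 1454.545ms=4b +545.455ms=3/2b
14) 2000.0ms=11/2b +181.818ms=1/2b
15) 2181.818ms=6b +363.636ms=1b
16) 2545.455ms=7b +363.636ms=1b
Σ=8b of 8 (165bpm 2/4) — PASS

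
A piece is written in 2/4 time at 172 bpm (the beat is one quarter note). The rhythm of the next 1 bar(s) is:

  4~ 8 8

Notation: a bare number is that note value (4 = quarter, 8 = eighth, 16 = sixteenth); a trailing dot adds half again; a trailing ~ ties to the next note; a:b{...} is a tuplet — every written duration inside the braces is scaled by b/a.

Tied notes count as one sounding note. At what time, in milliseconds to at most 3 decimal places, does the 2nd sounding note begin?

note 2 onset = 3/2b = 523.256ms

1. 0.0ms @ 0 + 523.256ms (3/2)
2. 523.256ms @ 3/2 + 174.419ms (1/2)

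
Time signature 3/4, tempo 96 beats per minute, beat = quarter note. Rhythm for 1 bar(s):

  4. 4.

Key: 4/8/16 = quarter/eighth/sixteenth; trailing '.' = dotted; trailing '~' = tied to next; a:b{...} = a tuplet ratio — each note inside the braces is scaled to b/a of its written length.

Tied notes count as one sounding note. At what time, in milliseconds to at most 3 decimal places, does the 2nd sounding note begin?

note 2 onset = 3/2b = 937.5ms

1. 0.0ms @ 0 + 937.5ms (3/2)
2. 937.5ms @ 3/2 + 937.5ms (3/2)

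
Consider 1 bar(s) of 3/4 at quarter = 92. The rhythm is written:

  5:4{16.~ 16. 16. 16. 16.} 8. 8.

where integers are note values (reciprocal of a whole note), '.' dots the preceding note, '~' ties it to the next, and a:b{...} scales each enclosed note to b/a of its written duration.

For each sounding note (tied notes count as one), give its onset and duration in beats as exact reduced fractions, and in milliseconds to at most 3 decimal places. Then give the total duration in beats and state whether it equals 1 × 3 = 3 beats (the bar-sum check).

1) 0.0ms=0b +391.304ms=3/5b
2) 391.304ms=3/5b +195.652ms=3/10b
3) 586.957ms=9/10b +195.652ms=3/10b
4) 782.609ms=6/5b +195.652ms=3/10b
5) 978.261ms=3/2b +489.13ms=3/4b
6) 1467.391ms=9/4b +489.13ms=3/4b
Σ=3b of 3 (92bpm 3/4) — PASS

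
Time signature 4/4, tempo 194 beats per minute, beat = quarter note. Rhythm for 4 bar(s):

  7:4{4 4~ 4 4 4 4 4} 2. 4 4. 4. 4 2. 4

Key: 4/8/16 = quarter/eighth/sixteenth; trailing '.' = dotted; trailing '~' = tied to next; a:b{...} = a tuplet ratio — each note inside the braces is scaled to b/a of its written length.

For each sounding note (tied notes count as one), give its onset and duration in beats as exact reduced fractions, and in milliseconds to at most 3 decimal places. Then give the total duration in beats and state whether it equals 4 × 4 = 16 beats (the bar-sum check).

1) 0.0ms=0b +176.73ms=4/7b
2) 176.73ms=4/7b +353.461ms=8/7b
3) 530.191ms=12/7b +176.73ms=4/7b
4) 706.922ms=16/7b +176.73ms=4/7b
5) 883.652ms=20/7b +176.73ms=4/7b
6) 1060.383ms=24/7b +176.73ms=4/7b
7) 1237.113ms=4b +927.835ms=3b
8) 2164.948ms=7b +309.278ms=1b
9) 2474.227ms=8b +463.918ms=3/2b
10) 2938.144ms=19/2b +463.918ms=3/2b
11) 3402.062ms=11b +309.278ms=1b
12) 3711.34ms=12b +927.835ms=3b
13) 4639.175ms=15b +309.278ms=1b
Σ=16b of 16 (194bpm 4/4) — PASS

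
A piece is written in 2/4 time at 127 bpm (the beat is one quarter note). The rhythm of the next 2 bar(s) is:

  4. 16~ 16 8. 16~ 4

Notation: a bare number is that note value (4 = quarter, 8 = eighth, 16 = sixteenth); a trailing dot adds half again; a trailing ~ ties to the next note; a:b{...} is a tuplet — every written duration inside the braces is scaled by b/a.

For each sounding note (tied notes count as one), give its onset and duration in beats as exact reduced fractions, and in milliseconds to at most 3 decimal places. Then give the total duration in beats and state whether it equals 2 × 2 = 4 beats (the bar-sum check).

1) 0.0ms=0b +708.661ms=3/2b
2) 708.661ms=3/2b +236.22ms=1/2b
3) 944.882ms=2b +354.331ms=3/4b
4) 1299.213ms=11/4b +590.551ms=5/4b
Σ=4b of 4 (127bpm 2/4) — PASS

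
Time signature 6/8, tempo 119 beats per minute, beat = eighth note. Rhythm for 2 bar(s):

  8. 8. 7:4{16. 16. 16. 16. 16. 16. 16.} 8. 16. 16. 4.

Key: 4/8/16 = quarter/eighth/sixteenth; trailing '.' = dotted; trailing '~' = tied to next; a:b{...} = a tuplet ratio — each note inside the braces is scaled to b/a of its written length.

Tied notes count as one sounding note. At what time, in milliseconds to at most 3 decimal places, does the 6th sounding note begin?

note 6 onset = 30/7b = 2160.864ms

1. 0.0ms @ 0 + 756.303ms (3/2)
2. 756.303ms @ 3/2 + 756.303ms (3/2)
3. 1512.605ms @ 3 + 216.086ms (3/7)
4. 1728.691ms @ 24/7 + 216.086ms (3/7)
5. 1944.778ms @ 27/7 + 216.086ms (3/7)
6. 2160.864ms @ 30/7 + 216.086ms (3/7)
7. 2376.951ms @ 33/7 + 216.086ms (3/7)
8. 2593.037ms @ 36/7 + 216.086ms (3/7)
9. 2809.124ms @ 39/7 + 216.086ms (3/7)
10. 3025.21ms @ 6 + 756.303ms (3/2)
11. 3781.513ms @ 15/2 + 378.151ms (3/4)
12. 4159.664ms @ 33/4 + 378.151ms (3/4)
13. 4537.815ms @ 9 + 1512.605ms (3)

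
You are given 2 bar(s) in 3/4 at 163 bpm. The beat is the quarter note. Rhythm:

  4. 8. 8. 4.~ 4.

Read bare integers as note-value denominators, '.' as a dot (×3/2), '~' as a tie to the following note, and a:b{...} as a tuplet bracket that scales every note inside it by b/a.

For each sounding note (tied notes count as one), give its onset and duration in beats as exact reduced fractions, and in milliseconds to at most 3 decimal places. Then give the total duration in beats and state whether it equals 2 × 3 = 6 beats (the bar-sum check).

1) 0.0ms=0b +552.147ms=3/2b
2) 552.147ms=3/2b +276.074ms=3/4b
3) 828.221ms=9/4b +276.074ms=3/4b
4) 1104.294ms=3b +1104.294ms=3b
Σ=6b of 6 (163bpm 3/4) — PASS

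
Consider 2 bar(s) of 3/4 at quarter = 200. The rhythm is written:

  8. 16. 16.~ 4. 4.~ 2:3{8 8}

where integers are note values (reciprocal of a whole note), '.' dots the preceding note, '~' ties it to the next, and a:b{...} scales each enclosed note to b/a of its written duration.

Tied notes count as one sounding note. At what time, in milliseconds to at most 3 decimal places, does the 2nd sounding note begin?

1. 0.0ms @ 0 + 225.0ms (3/4)
2. 225.0ms @ 3/4 + 112.5ms (3/8)
3. 337.5ms @ 9/8 + 562.5ms (15/8)
4. 900.0ms @ 3 + 675.0ms (9/4)
5. 1575.0ms @ 21/4 + 225.0ms (3/4)

note 2 onset = 3/4b = 225.0ms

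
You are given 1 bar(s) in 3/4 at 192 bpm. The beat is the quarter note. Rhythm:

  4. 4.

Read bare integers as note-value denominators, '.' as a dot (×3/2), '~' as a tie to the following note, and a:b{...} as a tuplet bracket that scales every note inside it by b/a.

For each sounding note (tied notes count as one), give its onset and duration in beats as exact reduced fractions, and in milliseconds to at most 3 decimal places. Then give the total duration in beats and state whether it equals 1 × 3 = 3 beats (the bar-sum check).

1) 0.0ms=0b +468.75ms=3/2b
2) 468.75ms=3/2b +468.75ms=3/2b
Σ=3b of 3 (192bpm 3/4) — PASS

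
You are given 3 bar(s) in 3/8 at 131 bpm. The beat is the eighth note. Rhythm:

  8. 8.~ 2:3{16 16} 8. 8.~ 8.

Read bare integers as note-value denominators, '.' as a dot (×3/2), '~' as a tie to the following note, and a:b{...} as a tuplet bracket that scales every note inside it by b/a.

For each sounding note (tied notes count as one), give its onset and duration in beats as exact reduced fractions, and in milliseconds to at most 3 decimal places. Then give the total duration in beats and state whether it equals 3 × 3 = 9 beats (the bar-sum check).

1) 0.0ms=0b +687.023ms=3/2b
2) 687.023ms=3/2b +1030.534ms=9/4b
3) 1717.557ms=15/4b +343.511ms=3/4b
4) 2061.069ms=9/2b +687.023ms=3/2b
5) 2748.092ms=6b +1374.046ms=3b
Σ=9b of 9 (131bpm 3/8) — PASS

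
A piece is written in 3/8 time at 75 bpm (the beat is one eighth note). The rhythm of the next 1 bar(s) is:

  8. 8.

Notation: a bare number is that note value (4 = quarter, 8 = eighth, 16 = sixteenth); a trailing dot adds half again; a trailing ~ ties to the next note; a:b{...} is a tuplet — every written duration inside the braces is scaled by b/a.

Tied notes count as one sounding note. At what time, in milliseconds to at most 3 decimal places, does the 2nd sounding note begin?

1. 0.0ms @ 0 + 1200.0ms (3/2)
2. 1200.0ms @ 3/2 + 1200.0ms (3/2)

note 2 onset = 3/2b = 1200.0ms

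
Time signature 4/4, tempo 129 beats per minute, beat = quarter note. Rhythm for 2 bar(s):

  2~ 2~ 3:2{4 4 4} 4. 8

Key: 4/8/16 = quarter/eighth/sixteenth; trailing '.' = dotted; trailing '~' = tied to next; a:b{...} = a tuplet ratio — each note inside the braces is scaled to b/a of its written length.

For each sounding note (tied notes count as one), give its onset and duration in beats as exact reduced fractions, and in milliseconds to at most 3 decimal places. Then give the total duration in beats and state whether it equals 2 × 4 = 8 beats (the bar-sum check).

1) 0.0ms=0b +2170.543ms=14/3b
2) 2170.543ms=14/3b +310.078ms=2/3b
3) 2480.62ms=16/3b +310.078ms=2/3b
4) 2790.698ms=6b +697.674ms=3/2b
5) 3488.372ms=15/2b +232.558ms=1/2b
Σ=8b of 8 (129bpm 4/4) — PASS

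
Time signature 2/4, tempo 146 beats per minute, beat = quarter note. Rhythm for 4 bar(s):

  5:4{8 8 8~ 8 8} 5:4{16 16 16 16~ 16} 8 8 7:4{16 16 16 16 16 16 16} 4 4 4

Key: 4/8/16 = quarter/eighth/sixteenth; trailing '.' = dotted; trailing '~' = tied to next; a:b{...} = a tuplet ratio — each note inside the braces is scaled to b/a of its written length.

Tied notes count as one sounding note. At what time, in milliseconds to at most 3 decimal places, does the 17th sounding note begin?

note 17 onset = 34/7b = 1996.086ms

1. 0.0ms @ 0 + 164.384ms (2/5)
2. 164.384ms @ 2/5 + 164.384ms (2/5)
3. 328.767ms @ 4/5 + 328.767ms (4/5)
4. 657.534ms @ 8/5 + 164.384ms (2/5)
5. 821.918ms @ 2 + 82.192ms (1/5)
6. 904.11ms @ 11/5 + 82.192ms (1/5)
7. 986.301ms @ 12/5 + 82.192ms (1/5)
8. 1068.493ms @ 13/5 + 164.384ms (2/5)
9. 1232.877ms @ 3 + 205.479ms (1/2)
10. 1438.356ms @ 7/2 + 205.479ms (1/2)
11. 1643.836ms @ 4 + 58.708ms (1/7)
12. 1702.544ms @ 29/7 + 58.708ms (1/7)
13. 1761.252ms @ 30/7 + 58.708ms (1/7)
14. 1819.961ms @ 31/7 + 58.708ms (1/7)
15. 1878.669ms @ 32/7 + 58.708ms (1/7)
16. 1937.378ms @ 33/7 + 58.708ms (1/7)
17. 1996.086ms @ 34/7 + 58.708ms (1/7)
18. 2054.795ms @ 5 + 410.959ms (1)
19. 2465.753ms @ 6 + 410.959ms (1)
20. 2876.712ms @ 7 + 410.959ms (1)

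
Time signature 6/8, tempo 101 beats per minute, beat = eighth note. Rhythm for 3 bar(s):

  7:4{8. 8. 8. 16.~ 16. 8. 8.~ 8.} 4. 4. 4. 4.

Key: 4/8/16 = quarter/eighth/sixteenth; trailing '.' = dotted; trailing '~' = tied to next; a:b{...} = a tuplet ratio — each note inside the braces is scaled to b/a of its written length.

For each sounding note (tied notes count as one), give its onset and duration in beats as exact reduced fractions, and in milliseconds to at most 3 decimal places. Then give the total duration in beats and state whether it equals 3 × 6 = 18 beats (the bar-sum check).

1) 0.0ms=0b +509.194ms=6/7b
2) 509.194ms=6/7b +509.194ms=6/7b
3) 1018.388ms=12/7b +509.194ms=6/7b
4) 1527.581ms=18/7b +509.194ms=6/7b
5) 2036.775ms=24/7b +509.194ms=6/7b
6) 2545.969ms=30/7b +1018.388ms=12/7b
7) 3564.356ms=6b +1782.178ms=3b
8) 5346.535ms=9b +1782.178ms=3b
9) 7128.713ms=12b +1782.178ms=3b
10) 8910.891ms=15b +1782.178ms=3b
Σ=18b of 18 (101bpm 6/8) — PASS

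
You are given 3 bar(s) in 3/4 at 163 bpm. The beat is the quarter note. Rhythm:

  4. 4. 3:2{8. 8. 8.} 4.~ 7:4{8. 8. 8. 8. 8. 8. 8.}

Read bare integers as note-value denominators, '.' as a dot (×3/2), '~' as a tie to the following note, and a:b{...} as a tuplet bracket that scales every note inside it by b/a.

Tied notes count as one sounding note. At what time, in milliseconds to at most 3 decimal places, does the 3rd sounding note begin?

note 3 onset = 3b = 1104.294ms

1. 0.0ms @ 0 + 552.147ms (3/2)
2. 552.147ms @ 3/2 + 552.147ms (3/2)
3. 1104.294ms @ 3 + 184.049ms (1/2)
4. 1288.344ms @ 7/2 + 184.049ms (1/2)
5. 1472.393ms @ 4 + 184.049ms (1/2)
6. 1656.442ms @ 9/2 + 709.904ms (27/14)
7. 2366.345ms @ 45/7 + 157.756ms (3/7)
8. 2524.102ms @ 48/7 + 157.756ms (3/7)
9. 2681.858ms @ 51/7 + 157.756ms (3/7)
10. 2839.614ms @ 54/7 + 157.756ms (3/7)
11. 2997.371ms @ 57/7 + 157.756ms (3/7)
12. 3155.127ms @ 60/7 + 157.756ms (3/7)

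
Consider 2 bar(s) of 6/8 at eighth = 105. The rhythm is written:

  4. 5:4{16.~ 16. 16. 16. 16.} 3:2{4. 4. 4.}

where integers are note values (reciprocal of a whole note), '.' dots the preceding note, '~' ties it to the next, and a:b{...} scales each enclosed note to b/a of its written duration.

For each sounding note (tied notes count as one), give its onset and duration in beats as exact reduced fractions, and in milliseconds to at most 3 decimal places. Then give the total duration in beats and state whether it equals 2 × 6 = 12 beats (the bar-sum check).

1) 0.0ms=0b +1714.286ms=3b
2) 1714.286ms=3b +685.714ms=6/5b
3) 2400.0ms=21/5b +342.857ms=3/5b
4) 2742.857ms=24/5b +342.857ms=3/5b
5) 3085.714ms=27/5b +342.857ms=3/5b
6) 3428.571ms=6b +1142.857ms=2b
7) 4571.429ms=8b +1142.857ms=2b
8) 5714.286ms=10b +1142.857ms=2b
Σ=12b of 12 (105bpm 6/8) — PASS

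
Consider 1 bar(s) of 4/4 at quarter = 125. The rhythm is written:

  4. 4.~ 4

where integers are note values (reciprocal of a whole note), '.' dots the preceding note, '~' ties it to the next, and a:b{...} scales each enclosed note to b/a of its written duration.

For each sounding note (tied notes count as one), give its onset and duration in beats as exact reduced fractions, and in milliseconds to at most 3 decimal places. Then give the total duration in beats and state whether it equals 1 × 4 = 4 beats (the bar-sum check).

1) 0.0ms=0b +720.0ms=3/2b
2) 720.0ms=3/2b +1200.0ms=5/2b
Σ=4b of 4 (125bpm 4/4) — PASS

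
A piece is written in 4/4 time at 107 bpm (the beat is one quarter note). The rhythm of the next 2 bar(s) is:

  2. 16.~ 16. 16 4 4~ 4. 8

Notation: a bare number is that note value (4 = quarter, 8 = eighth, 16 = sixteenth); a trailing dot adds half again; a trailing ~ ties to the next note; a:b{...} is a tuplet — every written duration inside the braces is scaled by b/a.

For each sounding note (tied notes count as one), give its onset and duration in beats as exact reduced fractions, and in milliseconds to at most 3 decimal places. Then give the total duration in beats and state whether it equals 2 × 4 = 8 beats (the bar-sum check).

1) 0.0ms=0b +1682.243ms=3b
2) 1682.243ms=3b +420.561ms=3/4b
3) 2102.804ms=15/4b +140.187ms=1/4b
4) 2242.991ms=4b +560.748ms=1b
5) 2803.738ms=5b +1401.869ms=5/2b
6) 4205.607ms=15/2b +280.374ms=1/2b
Σ=8b of 8 (107bpm 4/4) — PASS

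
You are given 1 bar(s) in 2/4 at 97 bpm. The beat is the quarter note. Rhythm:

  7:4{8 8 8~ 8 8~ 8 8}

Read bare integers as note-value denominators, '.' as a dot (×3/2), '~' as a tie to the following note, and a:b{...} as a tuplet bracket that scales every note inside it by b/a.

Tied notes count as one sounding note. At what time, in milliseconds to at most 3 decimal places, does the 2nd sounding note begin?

1. 0.0ms @ 0 + 176.73ms (2/7)
2. 176.73ms @ 2/7 + 176.73ms (2/7)
3. 353.461ms @ 4/7 + 353.461ms (4/7)
4. 706.922ms @ 8/7 + 353.461ms (4/7)
5. 1060.383ms @ 12/7 + 176.73ms (2/7)

note 2 onset = 2/7b = 176.73ms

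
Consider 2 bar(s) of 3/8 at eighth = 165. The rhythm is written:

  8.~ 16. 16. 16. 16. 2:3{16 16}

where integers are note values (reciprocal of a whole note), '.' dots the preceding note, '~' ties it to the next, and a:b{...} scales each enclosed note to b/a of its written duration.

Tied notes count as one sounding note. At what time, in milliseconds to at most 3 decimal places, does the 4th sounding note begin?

note 4 onset = 15/4b = 1363.636ms

1. 0.0ms @ 0 + 818.182ms (9/4)
2. 818.182ms @ 9/4 + 272.727ms (3/4)
3. 1090.909ms @ 3 + 272.727ms (3/4)
4. 1363.636ms @ 15/4 + 272.727ms (3/4)
5. 1636.364ms @ 9/2 + 272.727ms (3/4)
6. 1909.091ms @ 21/4 + 272.727ms (3/4)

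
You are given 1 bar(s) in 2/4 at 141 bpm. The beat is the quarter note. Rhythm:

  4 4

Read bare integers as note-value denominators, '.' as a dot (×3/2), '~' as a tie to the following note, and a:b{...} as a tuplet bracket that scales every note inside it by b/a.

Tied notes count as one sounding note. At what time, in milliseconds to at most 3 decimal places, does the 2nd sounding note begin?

1. 0.0ms @ 0 + 425.532ms (1)
2. 425.532ms @ 1 + 425.532ms (1)

note 2 onset = 1b = 425.532ms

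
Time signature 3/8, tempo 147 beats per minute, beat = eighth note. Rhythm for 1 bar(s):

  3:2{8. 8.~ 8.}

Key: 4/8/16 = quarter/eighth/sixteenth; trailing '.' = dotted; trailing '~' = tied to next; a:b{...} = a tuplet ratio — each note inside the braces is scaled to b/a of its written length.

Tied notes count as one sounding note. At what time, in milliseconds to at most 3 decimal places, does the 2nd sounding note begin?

1. 0.0ms @ 0 + 408.163ms (1)
2. 408.163ms @ 1 + 816.327ms (2)

note 2 onset = 1b = 408.163ms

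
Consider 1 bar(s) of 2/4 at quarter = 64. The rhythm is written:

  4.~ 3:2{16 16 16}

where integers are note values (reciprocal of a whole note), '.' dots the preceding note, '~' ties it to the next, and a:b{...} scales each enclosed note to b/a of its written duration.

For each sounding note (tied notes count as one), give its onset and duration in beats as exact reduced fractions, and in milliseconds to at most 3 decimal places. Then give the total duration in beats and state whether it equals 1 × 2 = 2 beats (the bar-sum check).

1) 0.0ms=0b +1562.5ms=5/3b
2) 1562.5ms=5/3b +156.25ms=1/6b
3) 1718.75ms=11/6b +156.25ms=1/6b
Σ=2b of 2 (64bpm 2/4) — PASS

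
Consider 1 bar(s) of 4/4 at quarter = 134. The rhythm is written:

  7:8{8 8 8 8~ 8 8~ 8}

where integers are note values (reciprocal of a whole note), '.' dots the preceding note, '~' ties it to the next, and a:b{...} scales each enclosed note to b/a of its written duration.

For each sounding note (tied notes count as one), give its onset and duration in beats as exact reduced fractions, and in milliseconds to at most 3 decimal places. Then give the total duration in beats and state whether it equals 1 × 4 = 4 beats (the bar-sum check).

1) 0.0ms=0b +255.864ms=4/7b
2) 255.864ms=4/7b +255.864ms=4/7b
3) 511.727ms=8/7b +255.864ms=4/7b
4) 767.591ms=12/7b +511.727ms=8/7b
5) 1279.318ms=20/7b +511.727ms=8/7b
Σ=4b of 4 (134bpm 4/4) — PASS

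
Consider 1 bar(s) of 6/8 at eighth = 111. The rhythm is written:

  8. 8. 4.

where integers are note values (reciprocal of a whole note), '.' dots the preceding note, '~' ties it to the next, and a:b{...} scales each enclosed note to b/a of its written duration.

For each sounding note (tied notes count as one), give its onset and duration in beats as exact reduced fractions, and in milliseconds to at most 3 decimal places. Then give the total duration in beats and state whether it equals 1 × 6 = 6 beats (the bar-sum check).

1) 0.0ms=0b +810.811ms=3/2b
2) 810.811ms=3/2b +810.811ms=3/2b
3) 1621.622ms=3b +1621.622ms=3b
Σ=6b of 6 (111bpm 6/8) — PASS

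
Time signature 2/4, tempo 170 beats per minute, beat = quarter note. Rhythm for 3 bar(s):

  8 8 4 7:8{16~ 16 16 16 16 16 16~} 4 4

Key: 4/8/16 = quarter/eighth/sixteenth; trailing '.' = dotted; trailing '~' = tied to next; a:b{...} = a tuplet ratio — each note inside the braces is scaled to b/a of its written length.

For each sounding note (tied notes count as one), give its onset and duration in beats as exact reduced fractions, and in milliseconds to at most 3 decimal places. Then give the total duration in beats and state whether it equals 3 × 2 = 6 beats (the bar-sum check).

1) 0.0ms=0b +176.471ms=1/2b
2) 176.471ms=1/2b +176.471ms=1/2b
3) 352.941ms=1b +352.941ms=1b
4) 705.882ms=2b +201.681ms=4/7b
5) 907.563ms=18/7b +100.84ms=2/7b
6) 1008.403ms=20/7b +100.84ms=2/7b
7) 1109.244ms=22/7b +100.84ms=2/7b
8) 1210.084ms=24/7b +100.84ms=2/7b
9) 1310.924ms=26/7b +453.782ms=9/7b
10) 1764.706ms=5b +352.941ms=1b
Σ=6b of 6 (170bpm 2/4) — PASS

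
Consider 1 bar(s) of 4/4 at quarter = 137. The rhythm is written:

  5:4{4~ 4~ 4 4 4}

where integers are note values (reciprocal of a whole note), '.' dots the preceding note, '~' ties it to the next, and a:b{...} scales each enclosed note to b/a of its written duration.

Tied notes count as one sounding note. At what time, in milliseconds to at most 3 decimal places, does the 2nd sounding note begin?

note 2 onset = 12/5b = 1051.095ms

1. 0.0ms @ 0 + 1051.095ms (12/5)
2. 1051.095ms @ 12/5 + 350.365ms (4/5)
3. 1401.46ms @ 16/5 + 350.365ms (4/5)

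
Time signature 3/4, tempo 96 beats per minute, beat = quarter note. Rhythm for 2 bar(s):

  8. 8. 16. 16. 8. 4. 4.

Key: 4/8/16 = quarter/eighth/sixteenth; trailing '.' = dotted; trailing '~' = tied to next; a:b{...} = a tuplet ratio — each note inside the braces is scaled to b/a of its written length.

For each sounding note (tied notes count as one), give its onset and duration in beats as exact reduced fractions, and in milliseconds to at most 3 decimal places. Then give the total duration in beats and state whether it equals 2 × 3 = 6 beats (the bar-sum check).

1) 0.0ms=0b +468.75ms=3/4b
2) 468.75ms=3/4b +468.75ms=3/4b
3) 937.5ms=3/2b +234.375ms=3/8b
4) 1171.875ms=15/8b +234.375ms=3/8b
5) 1406.25ms=9/4b +468.75ms=3/4b
6) 1875.0ms=3b +937.5ms=3/2b
7) 2812.5ms=9/2b +937.5ms=3/2b
Σ=6b of 6 (96bpm 3/4) — PASS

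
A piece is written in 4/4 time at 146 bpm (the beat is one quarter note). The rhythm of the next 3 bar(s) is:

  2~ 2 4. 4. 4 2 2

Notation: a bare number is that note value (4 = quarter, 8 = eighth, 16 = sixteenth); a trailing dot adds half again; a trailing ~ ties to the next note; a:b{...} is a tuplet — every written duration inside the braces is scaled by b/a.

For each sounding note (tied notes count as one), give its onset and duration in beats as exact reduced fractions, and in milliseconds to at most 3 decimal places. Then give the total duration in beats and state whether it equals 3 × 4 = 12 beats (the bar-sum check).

1) 0.0ms=0b +1643.836ms=4b
2) 1643.836ms=4b +616.438ms=3/2b
3) 2260.274ms=11/2b +616.438ms=3/2b
4) 2876.712ms=7b +410.959ms=1b
5) 3287.671ms=8b +821.918ms=2b
6) 4109.589ms=10b +821.918ms=2b
Σ=12b of 12 (146bpm 4/4) — PASS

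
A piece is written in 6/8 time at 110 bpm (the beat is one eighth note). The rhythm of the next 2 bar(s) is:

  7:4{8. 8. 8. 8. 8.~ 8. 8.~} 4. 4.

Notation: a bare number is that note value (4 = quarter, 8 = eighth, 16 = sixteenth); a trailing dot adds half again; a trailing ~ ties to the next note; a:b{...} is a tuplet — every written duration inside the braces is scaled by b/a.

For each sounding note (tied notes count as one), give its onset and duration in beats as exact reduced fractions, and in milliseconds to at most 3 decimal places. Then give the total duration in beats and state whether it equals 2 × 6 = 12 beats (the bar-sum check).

1) 0.0ms=0b +467.532ms=6/7b
2) 467.532ms=6/7b +467.532ms=6/7b
3) 935.065ms=12/7b +467.532ms=6/7b
4) 1402.597ms=18/7b +467.532ms=6/7b
5) 1870.13ms=24/7b +935.065ms=12/7b
6) 2805.195ms=36/7b +2103.896ms=27/7b
7) 4909.091ms=9b +1636.364ms=3b
Σ=12b of 12 (110bpm 6/8) — PASS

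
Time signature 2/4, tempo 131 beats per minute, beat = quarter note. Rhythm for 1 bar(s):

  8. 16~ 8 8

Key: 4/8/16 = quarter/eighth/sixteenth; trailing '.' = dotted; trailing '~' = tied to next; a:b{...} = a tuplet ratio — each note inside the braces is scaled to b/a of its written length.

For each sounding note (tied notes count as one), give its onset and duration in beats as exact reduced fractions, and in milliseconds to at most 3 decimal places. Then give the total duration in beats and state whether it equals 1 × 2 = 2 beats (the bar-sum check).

1) 0.0ms=0b +343.511ms=3/4b
2) 343.511ms=3/4b +343.511ms=3/4b
3) 687.023ms=3/2b +229.008ms=1/2b
Σ=2b of 2 (131bpm 2/4) — PASS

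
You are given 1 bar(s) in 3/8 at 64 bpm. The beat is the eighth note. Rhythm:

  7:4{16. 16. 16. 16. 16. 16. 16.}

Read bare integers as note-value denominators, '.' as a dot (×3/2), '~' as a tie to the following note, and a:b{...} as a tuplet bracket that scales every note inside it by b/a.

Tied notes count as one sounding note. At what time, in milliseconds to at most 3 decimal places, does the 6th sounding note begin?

1. 0.0ms @ 0 + 401.786ms (3/7)
2. 401.786ms @ 3/7 + 401.786ms (3/7)
3. 803.571ms @ 6/7 + 401.786ms (3/7)
4. 1205.357ms @ 9/7 + 401.786ms (3/7)
5. 1607.143ms @ 12/7 + 401.786ms (3/7)
6. 2008.929ms @ 15/7 + 401.786ms (3/7)
7. 2410.714ms @ 18/7 + 401.786ms (3/7)

note 6 onset = 15/7b = 2008.929ms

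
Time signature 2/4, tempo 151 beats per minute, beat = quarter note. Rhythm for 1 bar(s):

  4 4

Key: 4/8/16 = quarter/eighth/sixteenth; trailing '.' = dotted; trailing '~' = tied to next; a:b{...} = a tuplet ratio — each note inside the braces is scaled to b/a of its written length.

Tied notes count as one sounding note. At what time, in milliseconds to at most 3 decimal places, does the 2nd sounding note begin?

1. 0.0ms @ 0 + 397.351ms (1)
2. 397.351ms @ 1 + 397.351ms (1)

note 2 onset = 1b = 397.351ms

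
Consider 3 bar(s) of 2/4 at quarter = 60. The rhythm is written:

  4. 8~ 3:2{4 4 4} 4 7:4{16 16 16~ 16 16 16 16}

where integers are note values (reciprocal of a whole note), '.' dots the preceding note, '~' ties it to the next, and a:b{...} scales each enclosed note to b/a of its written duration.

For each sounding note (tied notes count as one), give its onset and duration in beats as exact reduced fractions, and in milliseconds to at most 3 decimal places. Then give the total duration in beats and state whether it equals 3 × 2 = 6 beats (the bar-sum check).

1) 0.0ms=0b +1500.0ms=3/2b
2) 1500.0ms=3/2b +1166.667ms=7/6b
3) 2666.667ms=8/3b +666.667ms=2/3b
4) 3333.333ms=10/3b +666.667ms=2/3b
5) 4000.0ms=4b +1000.0ms=1b
6) 5000.0ms=5b +142.857ms=1/7b
7) 5142.857ms=36/7b +142.857ms=1/7b
8) 5285.714ms=37/7b +285.714ms=2/7b
9) 5571.429ms=39/7b +142.857ms=1/7b
10) 5714.286ms=40/7b +142.857ms=1/7b
11) 5857.143ms=41/7b +142.857ms=1/7b
Σ=6b of 6 (60bpm 2/4) — PASS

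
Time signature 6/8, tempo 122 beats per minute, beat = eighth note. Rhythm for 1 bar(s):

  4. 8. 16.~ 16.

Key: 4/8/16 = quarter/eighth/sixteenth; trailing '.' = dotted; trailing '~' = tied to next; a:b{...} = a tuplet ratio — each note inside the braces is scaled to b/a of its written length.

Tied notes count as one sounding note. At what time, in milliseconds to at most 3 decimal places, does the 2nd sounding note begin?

note 2 onset = 3b = 1475.41ms

1. 0.0ms @ 0 + 1475.41ms (3)
2. 1475.41ms @ 3 + 737.705ms (3/2)
3. 2213.115ms @ 9/2 + 737.705ms (3/2)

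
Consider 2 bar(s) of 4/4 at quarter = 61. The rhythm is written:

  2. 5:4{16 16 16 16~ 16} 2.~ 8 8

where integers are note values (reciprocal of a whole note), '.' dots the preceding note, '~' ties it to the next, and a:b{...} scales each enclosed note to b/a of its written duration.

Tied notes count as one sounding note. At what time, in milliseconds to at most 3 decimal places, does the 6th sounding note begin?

note 6 onset = 4b = 3934.426ms

1. 0.0ms @ 0 + 2950.82ms (3)
2. 2950.82ms @ 3 + 196.721ms (1/5)
3. 3147.541ms @ 16/5 + 196.721ms (1/5)
4. 3344.262ms @ 17/5 + 196.721ms (1/5)
5. 3540.984ms @ 18/5 + 393.443ms (2/5)
6. 3934.426ms @ 4 + 3442.623ms (7/2)
7. 7377.049ms @ 15/2 + 491.803ms (1/2)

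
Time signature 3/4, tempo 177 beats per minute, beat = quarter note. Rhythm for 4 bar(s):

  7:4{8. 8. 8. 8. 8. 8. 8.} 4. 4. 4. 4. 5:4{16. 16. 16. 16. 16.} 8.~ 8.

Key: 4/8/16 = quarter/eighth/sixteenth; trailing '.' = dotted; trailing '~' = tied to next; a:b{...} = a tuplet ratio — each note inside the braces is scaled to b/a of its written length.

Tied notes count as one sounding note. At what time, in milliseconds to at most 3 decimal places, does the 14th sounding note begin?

1. 0.0ms @ 0 + 145.278ms (3/7)
2. 145.278ms @ 3/7 + 145.278ms (3/7)
3. 290.557ms @ 6/7 + 145.278ms (3/7)
4. 435.835ms @ 9/7 + 145.278ms (3/7)
5. 581.114ms @ 12/7 + 145.278ms (3/7)
6. 726.392ms @ 15/7 + 145.278ms (3/7)
7. 871.671ms @ 18/7 + 145.278ms (3/7)
8. 1016.949ms @ 3 + 508.475ms (3/2)
9. 1525.424ms @ 9/2 + 508.475ms (3/2)
10. 2033.898ms @ 6 + 508.475ms (3/2)
11. 2542.373ms @ 15/2 + 508.475ms (3/2)
12. 3050.847ms @ 9 + 101.695ms (3/10)
13. 3152.542ms @ 93/10 + 101.695ms (3/10)
14. 3254.237ms @ 48/5 + 101.695ms (3/10)
15. 3355.932ms @ 99/10 + 101.695ms (3/10)
16. 3457.627ms @ 51/5 + 101.695ms (3/10)
17. 3559.322ms @ 21/2 + 508.475ms (3/2)

note 14 onset = 48/5b = 3254.237ms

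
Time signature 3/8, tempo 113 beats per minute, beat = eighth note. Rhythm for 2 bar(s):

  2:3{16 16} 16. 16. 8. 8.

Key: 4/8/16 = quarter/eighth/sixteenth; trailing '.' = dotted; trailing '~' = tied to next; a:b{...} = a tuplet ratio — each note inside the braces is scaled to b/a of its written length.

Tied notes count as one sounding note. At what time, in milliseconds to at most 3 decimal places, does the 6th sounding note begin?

1. 0.0ms @ 0 + 398.23ms (3/4)
2. 398.23ms @ 3/4 + 398.23ms (3/4)
3. 796.46ms @ 3/2 + 398.23ms (3/4)
4. 1194.69ms @ 9/4 + 398.23ms (3/4)
5. 1592.92ms @ 3 + 796.46ms (3/2)
6. 2389.381ms @ 9/2 + 796.46ms (3/2)

note 6 onset = 9/2b = 2389.381ms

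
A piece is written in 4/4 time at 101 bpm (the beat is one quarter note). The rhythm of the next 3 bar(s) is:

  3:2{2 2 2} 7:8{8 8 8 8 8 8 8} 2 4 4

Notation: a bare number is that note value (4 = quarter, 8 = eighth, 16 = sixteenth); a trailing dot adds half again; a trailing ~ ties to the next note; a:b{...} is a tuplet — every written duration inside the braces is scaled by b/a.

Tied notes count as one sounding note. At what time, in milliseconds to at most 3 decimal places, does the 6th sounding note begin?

note 6 onset = 36/7b = 3055.163ms

1. 0.0ms @ 0 + 792.079ms (4/3)
2. 792.079ms @ 4/3 + 792.079ms (4/3)
3. 1584.158ms @ 8/3 + 792.079ms (4/3)
4. 2376.238ms @ 4 + 339.463ms (4/7)
5. 2715.7ms @ 32/7 + 339.463ms (4/7)
6. 3055.163ms @ 36/7 + 339.463ms (4/7)
7. 3394.625ms @ 40/7 + 339.463ms (4/7)
8. 3734.088ms @ 44/7 + 339.463ms (4/7)
9. 4073.55ms @ 48/7 + 339.463ms (4/7)
10. 4413.013ms @ 52/7 + 339.463ms (4/7)
11. 4752.475ms @ 8 + 1188.119ms (2)
12. 5940.594ms @ 10 + 594.059ms (1)
13. 6534.653ms @ 11 + 594.059ms (1)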